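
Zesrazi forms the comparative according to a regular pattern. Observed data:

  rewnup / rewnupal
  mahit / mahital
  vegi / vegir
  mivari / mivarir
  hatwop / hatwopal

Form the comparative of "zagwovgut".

zagwovgutal

vegi and mahit both have last vowel 'i' yet inflect differently (vegir, mahital), so the last vowel is not what conditions the rule; the final letter is.
"zagwovgut" ends in -t. The one such stem in the data (mahit → mahital) adds -al, so the same rule applies.
So zagwovgut → zagwovgutal.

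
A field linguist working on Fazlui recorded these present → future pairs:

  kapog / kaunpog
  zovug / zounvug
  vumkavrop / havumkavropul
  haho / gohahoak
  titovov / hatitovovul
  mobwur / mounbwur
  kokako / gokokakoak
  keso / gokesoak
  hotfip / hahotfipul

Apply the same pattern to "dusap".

hadusapul

"dusap" ends in -p. The stems ending in -p (hotfip → hahotfipul, vumkavrop → havumkavropul) add ha- … -ul around the stem.
So dusap → hadusapul.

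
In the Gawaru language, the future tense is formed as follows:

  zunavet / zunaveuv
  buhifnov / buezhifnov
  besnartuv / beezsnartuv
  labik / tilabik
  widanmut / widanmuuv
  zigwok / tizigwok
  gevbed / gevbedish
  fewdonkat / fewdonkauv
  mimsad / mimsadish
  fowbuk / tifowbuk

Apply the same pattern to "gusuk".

mimsad and fewdonkat both have last vowel 'a' yet inflect differently (mimsadish, fewdonkauv), so the last vowel is not what conditions the rule; the final letter is.
"gusuk" ends in -k. The stems ending in -k (zigwok → tizigwok, fowbuk → tifowbuk, labik → tilabik) add the prefix ti-.
So gusuk → tigusuk.

tigusuk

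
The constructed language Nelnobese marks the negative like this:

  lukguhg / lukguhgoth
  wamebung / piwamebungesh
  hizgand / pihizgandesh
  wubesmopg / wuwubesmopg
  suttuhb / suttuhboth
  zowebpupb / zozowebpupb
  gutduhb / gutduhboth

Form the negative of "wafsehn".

wafsehnoth

wamebung and lukguhg both end in -g yet inflect differently (piwamebungesh, lukguhgoth), so the final letter is not what conditions the rule; the second-to-last letter is.
"wafsehn" has second-to-last letter 'h'. The stems whose second-to-last letter is 'h' (gutduhb → gutduhboth, lukguhg → lukguhgoth, suttuhb → suttuhboth) add -oth.
So wafsehn → wafsehnoth.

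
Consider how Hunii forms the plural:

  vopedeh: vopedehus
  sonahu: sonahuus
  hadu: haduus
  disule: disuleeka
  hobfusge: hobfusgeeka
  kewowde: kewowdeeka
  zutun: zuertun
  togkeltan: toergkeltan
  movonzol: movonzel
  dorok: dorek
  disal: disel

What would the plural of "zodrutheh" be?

zodruthehus

"zodrutheh" ends in -h. The one such stem in the data (vopedeh → vopedehus) adds -us, so the same rule applies.
The other patterns: stems ending in -e add -eka; stems ending in -n insert -er- after the first vowel; stems ending in -k or -l change the last vowel to 'e'.
So zodrutheh → zodruthehus.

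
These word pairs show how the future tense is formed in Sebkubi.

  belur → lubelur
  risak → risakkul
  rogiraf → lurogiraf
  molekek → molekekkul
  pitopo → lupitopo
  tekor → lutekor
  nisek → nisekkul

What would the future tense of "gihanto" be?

lugihanto

"gihanto" ends in -o. The one such stem in the data (pitopo → lupitopo) adds the prefix lu-, so the same rule applies.
So gihanto → lugihanto.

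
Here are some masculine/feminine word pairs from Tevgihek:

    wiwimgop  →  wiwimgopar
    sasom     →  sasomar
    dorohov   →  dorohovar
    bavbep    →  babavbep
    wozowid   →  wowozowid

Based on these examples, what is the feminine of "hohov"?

wiwimgop and bavbep both end in -p yet inflect differently (wiwimgopar, babavbep), so the final letter is not what conditions the rule; the last vowel is.
"hohov" has last vowel 'o'. The stems whose last vowel is 'o' (wiwimgop → wiwimgopar, sasom → sasomar, dorohov → dorohovar) add -ar.
The other pattern: stems whose last vowel is 'e' or 'i' repeat the first consonant+vowel as a prefix.
So hohov → hohovar.

hohovar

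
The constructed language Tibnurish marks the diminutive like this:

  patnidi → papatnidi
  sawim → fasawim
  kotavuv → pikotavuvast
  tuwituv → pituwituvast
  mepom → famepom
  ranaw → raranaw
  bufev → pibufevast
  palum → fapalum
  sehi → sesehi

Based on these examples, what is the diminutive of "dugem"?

"dugem" ends in -m. The stems ending in -m (palum → fapalum, mepom → famepom, sawim → fasawim) add the prefix fa-.
So dugem → fadugem.

fadugem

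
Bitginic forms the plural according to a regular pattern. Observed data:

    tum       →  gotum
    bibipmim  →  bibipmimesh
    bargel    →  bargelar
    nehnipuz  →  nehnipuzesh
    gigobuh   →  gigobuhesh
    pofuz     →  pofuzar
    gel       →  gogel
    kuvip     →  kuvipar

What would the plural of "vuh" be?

govuh

gel and bargel both end in -l yet inflect differently (gogel, bargelar), so the final letter is not what conditions the rule; the number of vowels is.
"vuh" has 1 vowel. The stems with 1 vowel (gel → gogel, tum → gotum) add the prefix go-.
So vuh → govuh.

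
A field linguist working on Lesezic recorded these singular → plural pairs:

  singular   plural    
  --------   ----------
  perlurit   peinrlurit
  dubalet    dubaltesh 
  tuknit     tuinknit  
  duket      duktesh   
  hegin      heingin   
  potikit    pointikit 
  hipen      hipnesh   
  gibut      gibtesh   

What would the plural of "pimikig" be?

piinmikig

"pimikig" has last vowel 'i'. The stems whose last vowel is 'i' (perlurit → peinrlurit, potikit → pointikit, tuknit → tuinknit) insert -in- after the first vowel.
So pimikig → piinmikig.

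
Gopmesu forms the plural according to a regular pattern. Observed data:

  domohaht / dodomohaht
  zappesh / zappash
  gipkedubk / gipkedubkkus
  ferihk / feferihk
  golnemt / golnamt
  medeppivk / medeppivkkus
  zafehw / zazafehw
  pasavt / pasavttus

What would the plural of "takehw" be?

domohaht and golnemt both end in -t yet inflect differently (dodomohaht, golnamt), so the final letter is not what conditions the rule; the second-to-last letter is.
"takehw" has second-to-last letter 'h'. The stems whose second-to-last letter is 'h' (zafehw → zazafehw, ferihk → feferihk, domohaht → dodomohaht) repeat the first consonant+vowel as a prefix.
The other patterns: stems whose second-to-last letter is 'm' or 's' change the last vowel to 'a'; stems whose second-to-last letter is 'b' or 'v' double the final consonant and add -us.
So takehw → tatakehw.

tatakehw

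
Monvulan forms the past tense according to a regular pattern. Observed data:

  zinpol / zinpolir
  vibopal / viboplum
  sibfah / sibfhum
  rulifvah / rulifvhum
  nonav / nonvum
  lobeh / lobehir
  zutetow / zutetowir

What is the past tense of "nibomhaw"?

"nibomhaw" has last vowel 'a'. The stems whose last vowel is 'a' (rulifvah → rulifvhum, sibfah → sibfhum, nonav → nonvum) delete the last vowel and add -um.
So nibomhaw → nibomhwum.

nibomhwum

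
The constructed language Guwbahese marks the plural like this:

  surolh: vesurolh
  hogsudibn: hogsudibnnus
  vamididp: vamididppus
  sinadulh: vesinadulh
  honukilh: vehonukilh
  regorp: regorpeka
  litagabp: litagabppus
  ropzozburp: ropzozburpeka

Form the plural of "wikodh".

ropzozburp and litagabp both end in -p yet inflect differently (ropzozburpeka, litagabppus), so the final letter is not what conditions the rule; the second-to-last letter is.
"wikodh" has second-to-last letter 'd'. The one such stem in the data (vamididp → vamididppus) doubles the final consonant and adds -us (as do litagabp, hogsudibn), so the same rule applies.
The other patterns: stems whose second-to-last letter is 'r' add -eka; stems whose second-to-last letter is 'l' add the prefix ve-.
So wikodh → wikodhhus.

wikodhhus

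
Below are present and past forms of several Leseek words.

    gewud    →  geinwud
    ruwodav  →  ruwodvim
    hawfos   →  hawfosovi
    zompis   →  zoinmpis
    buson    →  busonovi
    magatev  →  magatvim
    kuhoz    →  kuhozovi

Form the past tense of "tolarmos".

hawfos and zompis both end in -s yet inflect differently (hawfosovi, zoinmpis), so the final letter is not what conditions the rule; the last vowel is.
"tolarmos" has last vowel 'o'. The stems whose last vowel is 'o' (hawfos → hawfosovi, kuhoz → kuhozovi, buson → busonovi) add -ovi.
The other patterns: stems whose last vowel is 'i' or 'u' insert -in- after the first vowel; stems whose last vowel is 'a' or 'e' delete the last vowel and add -im.
So tolarmos → tolarmosovi.

tolarmosovi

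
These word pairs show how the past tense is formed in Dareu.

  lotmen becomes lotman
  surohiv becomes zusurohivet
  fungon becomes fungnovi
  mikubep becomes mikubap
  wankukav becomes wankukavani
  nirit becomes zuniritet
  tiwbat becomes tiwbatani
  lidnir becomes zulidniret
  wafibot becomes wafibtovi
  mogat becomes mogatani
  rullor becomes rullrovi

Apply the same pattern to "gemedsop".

gemedspovi

lotmen and fungon both end in -n yet inflect differently (lotman, fungnovi), so the final letter is not what conditions the rule; the last vowel is.
"gemedsop" has last vowel 'o'. The stems whose last vowel is 'o' (rullor → rullrovi, fungon → fungnovi, wafibot → wafibtovi) delete the last vowel and add -ovi.
So gemedsop → gemedspovi.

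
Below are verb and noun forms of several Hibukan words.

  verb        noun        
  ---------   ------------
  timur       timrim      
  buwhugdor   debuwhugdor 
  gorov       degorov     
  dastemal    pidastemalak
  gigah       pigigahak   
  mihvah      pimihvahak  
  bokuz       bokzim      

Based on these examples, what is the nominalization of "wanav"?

"wanav" has last vowel 'a'. The stems whose last vowel is 'a' (gigah → pigigahak, mihvah → pimihvahak, dastemal → pidastemalak) add pi- … -ak around the stem.
The other patterns: stems whose last vowel is 'o' add the prefix de-; stems whose last vowel is 'u' delete the last vowel and add -im.
So wanav → piwanavak.

piwanavak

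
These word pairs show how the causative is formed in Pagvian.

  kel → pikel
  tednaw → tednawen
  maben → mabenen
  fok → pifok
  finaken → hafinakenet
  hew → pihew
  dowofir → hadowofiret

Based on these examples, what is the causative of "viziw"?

"viziw" has 2 vowels. The stems with 2 vowels (tednaw → tednawen, maben → mabenen) add -en.
The other patterns: stems with 1 vowel add the prefix pi-; stems with 3 vowels add ha- … -et around the stem.
So viziw → viziwen.

viziwen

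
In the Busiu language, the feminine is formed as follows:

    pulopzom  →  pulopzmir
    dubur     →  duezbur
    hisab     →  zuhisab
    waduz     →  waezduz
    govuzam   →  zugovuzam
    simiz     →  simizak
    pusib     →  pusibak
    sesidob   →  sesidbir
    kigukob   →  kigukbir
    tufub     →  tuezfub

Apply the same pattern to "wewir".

"wewir" has last vowel 'i'. The stems whose last vowel is 'i' (pusib → pusibak, simiz → simizak) add -ak.
The other patterns: stems whose last vowel is 'a' add the prefix zu-; stems whose last vowel is 'o' delete the last vowel and add -ir; stems whose last vowel is 'u' insert -ez- after the first vowel.
So wewir → wewirak.

wewirak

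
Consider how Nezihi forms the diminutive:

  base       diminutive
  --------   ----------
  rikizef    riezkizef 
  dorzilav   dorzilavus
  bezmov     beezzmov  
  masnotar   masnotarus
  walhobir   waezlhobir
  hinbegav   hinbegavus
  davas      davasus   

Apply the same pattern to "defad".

defadus

masnotar and walhobir both end in -r yet inflect differently (masnotarus, waezlhobir), so the final letter is not what conditions the rule; the last vowel is.
"defad" has last vowel 'a'. The stems whose last vowel is 'a' (davas → davasus, masnotar → masnotarus, dorzilav → dorzilavus) add -us.
The other pattern: stems whose last vowel is 'e', 'i' or 'o' insert -ez- after the first vowel.
So defad → defadus.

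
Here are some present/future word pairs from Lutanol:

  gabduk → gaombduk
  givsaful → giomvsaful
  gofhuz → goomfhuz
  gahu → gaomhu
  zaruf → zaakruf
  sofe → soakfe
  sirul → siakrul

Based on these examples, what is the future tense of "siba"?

"siba" begins with s-. The stems beginning with s- (sofe → soakfe, sirul → siakrul) insert -ak- after the first vowel.
The other pattern: stems beginning with g- insert -om- after the first vowel.
So siba → siakba.

siakba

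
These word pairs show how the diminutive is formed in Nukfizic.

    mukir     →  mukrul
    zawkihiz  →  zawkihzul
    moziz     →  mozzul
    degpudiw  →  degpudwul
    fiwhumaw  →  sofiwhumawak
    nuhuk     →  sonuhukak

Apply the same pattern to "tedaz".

degpudiw and fiwhumaw both end in -w yet inflect differently (degpudwul, sofiwhumawak), so the final letter is not what conditions the rule; the last vowel is.
"tedaz" has last vowel 'a'. The one such stem in the data (fiwhumaw → sofiwhumawak) adds so- … -ak around the stem, so the same rule applies.
The other pattern: stems whose last vowel is 'i' delete the last vowel and add -ul.
So tedaz → sotedazak.

sotedazak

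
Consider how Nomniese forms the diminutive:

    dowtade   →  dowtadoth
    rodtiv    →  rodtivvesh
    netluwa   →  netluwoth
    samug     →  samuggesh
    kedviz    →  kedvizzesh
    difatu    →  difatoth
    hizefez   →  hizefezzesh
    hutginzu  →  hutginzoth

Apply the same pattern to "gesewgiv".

"gesewgiv" ends in a consonant. The stems ending in a consonant (rodtiv → rodtivvesh, samug → samuggesh, hizefez → hizefezzesh) double the final consonant and add -esh.
The other pattern: stems ending in a vowel drop the final letter and add -oth.
So gesewgiv → gesewgivvesh.

gesewgivvesh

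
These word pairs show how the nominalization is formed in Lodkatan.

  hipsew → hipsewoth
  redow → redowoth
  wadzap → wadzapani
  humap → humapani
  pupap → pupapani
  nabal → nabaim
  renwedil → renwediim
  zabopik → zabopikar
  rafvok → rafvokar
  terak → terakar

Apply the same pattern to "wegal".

wegaim

wadzap and nabal both have last vowel 'a' yet inflect differently (wadzapani, nabaim), so the last vowel is not what conditions the rule; the final letter is.
"wegal" ends in -l. The stems ending in -l (nabal → nabaim, renwedil → renwediim) drop the final letter and add -im.
The other patterns: stems ending in -w add -oth; stems ending in -p add -ani; stems ending in -k add -ar.
So wegal → wegaim.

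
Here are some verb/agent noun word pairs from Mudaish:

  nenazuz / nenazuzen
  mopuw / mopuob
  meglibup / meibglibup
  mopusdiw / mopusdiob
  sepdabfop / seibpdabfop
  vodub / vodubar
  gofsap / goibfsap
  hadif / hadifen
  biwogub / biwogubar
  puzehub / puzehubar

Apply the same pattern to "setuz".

setuzen

meglibup and vodub both have last vowel 'u' yet inflect differently (meibglibup, vodubar), so the last vowel is not what conditions the rule; the final letter is.
"setuz" ends in -z. The one such stem in the data (nenazuz → nenazuzen) adds -en, so the same rule applies.
So setuz → setuzen.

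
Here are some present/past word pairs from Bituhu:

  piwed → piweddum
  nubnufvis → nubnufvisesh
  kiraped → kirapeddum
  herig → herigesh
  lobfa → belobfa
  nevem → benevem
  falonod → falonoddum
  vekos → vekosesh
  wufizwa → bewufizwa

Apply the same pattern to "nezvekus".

nevem and piwed both have last vowel 'e' yet inflect differently (benevem, piweddum), so the last vowel is not what conditions the rule; the final letter is.
"nezvekus" ends in -s. The stems ending in -s (vekos → vekosesh, nubnufvis → nubnufvisesh) add -esh.
So nezvekus → nezvekusesh.

nezvekusesh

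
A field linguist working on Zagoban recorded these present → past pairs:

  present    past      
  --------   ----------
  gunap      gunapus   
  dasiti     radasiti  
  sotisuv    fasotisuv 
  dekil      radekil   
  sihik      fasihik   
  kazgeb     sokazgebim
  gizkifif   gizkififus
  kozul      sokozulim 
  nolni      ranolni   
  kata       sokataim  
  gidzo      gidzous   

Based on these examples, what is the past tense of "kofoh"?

sokofohim

"kofoh" begins with k-. The stems beginning with k- (kozul → sokozulim, kazgeb → sokazgebim, kata → sokataim) add so- … -im around the stem.
So kofoh → sokofohim.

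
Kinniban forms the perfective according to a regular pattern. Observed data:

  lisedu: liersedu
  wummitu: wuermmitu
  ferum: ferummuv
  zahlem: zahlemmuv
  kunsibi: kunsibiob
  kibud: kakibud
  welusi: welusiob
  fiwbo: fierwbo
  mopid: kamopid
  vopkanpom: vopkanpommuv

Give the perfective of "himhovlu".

hiermhovlu

ferum and kibud both have last vowel 'u' yet inflect differently (ferummuv, kakibud), so the last vowel is not what conditions the rule; the final letter is.
"himhovlu" ends in -u. The stems ending in -u (lisedu → liersedu, wummitu → wuermmitu) insert -er- after the first vowel.
The other patterns: stems ending in -m double the final consonant and add -uv; stems ending in -i add -ob; stems ending in -d add the prefix ka-.
So himhovlu → hiermhovlu.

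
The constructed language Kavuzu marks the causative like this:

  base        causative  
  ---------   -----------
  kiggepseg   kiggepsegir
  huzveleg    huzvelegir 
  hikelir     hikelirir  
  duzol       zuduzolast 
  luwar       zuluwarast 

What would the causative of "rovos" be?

zurovosast

"rovos" has 2 vowels. The stems with 2 vowels (duzol → zuduzolast, luwar → zuluwarast) add zu- … -ast around the stem.
The other pattern: stems with 3 vowels add -ir.
So rovos → zurovosast.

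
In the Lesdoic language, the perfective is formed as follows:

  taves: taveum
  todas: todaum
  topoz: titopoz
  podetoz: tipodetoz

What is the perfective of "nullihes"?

taves and topoz both begin with t- yet inflect differently (taveum, titopoz), so the first letter is not what conditions the rule; the final letter is.
"nullihes" ends in -s. The stems ending in -s (taves → taveum, todas → todaum) drop the final letter and add -um.
The other pattern: stems ending in -z add the prefix ti-.
So nullihes → nulliheum.

nulliheum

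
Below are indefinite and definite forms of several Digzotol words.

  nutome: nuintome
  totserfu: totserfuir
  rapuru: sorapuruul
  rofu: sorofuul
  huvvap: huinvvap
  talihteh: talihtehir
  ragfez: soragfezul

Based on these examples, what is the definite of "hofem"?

hoinfem

totserfu and rofu both end in -u yet inflect differently (totserfuir, sorofuul), so the final letter is not what conditions the rule; the first letter is.
"hofem" begins with h-. The one such stem in the data (huvvap → huinvvap) inserts -in- after the first vowel (as does nutome), so the same rule applies.
The other patterns: stems beginning with t- add -ir; stems beginning with r- add so- … -ul around the stem.
So hofem → hoinfem.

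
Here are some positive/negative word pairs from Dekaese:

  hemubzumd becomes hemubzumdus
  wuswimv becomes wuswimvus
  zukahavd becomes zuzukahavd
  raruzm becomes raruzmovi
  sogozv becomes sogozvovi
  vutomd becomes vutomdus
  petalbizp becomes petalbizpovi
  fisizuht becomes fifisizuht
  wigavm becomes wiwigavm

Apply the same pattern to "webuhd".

"webuhd" has second-to-last letter 'h'. The one such stem in the data (fisizuht → fifisizuht) repeats the first consonant+vowel as a prefix (as do zukahavd, wigavm), so the same rule applies.
The other patterns: stems whose second-to-last letter is 'z' add -ovi; stems whose second-to-last letter is 'm' add -us.
So webuhd → wewebuhd.

wewebuhd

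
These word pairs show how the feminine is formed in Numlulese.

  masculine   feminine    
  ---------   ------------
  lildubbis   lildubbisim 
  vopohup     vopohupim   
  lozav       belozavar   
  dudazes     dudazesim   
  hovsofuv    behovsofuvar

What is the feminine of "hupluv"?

"hupluv" ends in -v. The stems ending in -v (lozav → belozavar, hovsofuv → behovsofuvar) add be- … -ar around the stem.
The other pattern: stems ending in -p or -s add -im.
So hupluv → behupluvar.

behupluvar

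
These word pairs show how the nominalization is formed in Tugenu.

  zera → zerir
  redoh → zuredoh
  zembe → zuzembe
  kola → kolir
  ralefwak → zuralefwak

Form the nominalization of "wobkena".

kola and ralefwak both have last vowel 'a' yet inflect differently (kolir, zuralefwak), so the last vowel is not what conditions the rule; the final letter is.
"wobkena" ends in -a. The stems ending in -a (kola → kolir, zera → zerir) drop the final letter and add -ir.
The other pattern: stems ending in -e, -h or -k add the prefix zu-.
So wobkena → wobkenir.

wobkenir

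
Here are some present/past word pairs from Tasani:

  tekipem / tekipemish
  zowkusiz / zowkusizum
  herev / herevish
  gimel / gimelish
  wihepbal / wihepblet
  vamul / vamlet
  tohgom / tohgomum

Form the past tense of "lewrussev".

lewrussevish

gimel and vamul both end in -l yet inflect differently (gimelish, vamlet), so the final letter is not what conditions the rule; the last vowel is.
"lewrussev" has last vowel 'e'. The stems whose last vowel is 'e' (herev → herevish, gimel → gimelish, tekipem → tekipemish) add -ish.
The other patterns: stems whose last vowel is 'a' or 'u' delete the last vowel and add -et; stems whose last vowel is 'i' or 'o' add -um.
So lewrussev → lewrussevish.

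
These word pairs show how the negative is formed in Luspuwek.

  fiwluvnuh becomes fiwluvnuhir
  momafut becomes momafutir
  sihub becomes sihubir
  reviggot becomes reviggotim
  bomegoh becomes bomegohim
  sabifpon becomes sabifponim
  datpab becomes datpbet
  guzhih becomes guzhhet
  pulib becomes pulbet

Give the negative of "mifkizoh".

momafut and reviggot both end in -t yet inflect differently (momafutir, reviggotim), so the final letter is not what conditions the rule; the last vowel is.
"mifkizoh" has last vowel 'o'. The stems whose last vowel is 'o' (reviggot → reviggotim, bomegoh → bomegohim, sabifpon → sabifponim) add -im.
The other patterns: stems whose last vowel is 'u' add -ir; stems whose last vowel is 'a' or 'i' delete the last vowel and add -et.
So mifkizoh → mifkizohim.

mifkizohim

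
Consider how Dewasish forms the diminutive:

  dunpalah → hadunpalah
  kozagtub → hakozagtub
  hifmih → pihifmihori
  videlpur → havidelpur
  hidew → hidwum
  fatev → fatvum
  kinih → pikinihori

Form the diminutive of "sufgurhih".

hifmih and dunpalah both end in -h yet inflect differently (pihifmihori, hadunpalah), so the final letter is not what conditions the rule; the last vowel is.
"sufgurhih" has last vowel 'i'. The stems whose last vowel is 'i' (hifmih → pihifmihori, kinih → pikinihori) add pi- … -ori around the stem.
So sufgurhih → pisufgurhihori.

pisufgurhihori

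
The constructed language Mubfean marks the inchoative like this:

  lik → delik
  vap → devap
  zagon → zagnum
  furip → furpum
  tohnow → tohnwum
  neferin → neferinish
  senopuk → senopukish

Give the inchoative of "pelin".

pelnum

vap and furip both end in -p yet inflect differently (devap, furpum), so the final letter is not what conditions the rule; the number of vowels is.
"pelin" has 2 vowels. The stems with 2 vowels (zagon → zagnum, furip → furpum, tohnow → tohnwum) delete the last vowel and add -um.
The other patterns: stems with 1 vowel add the prefix de-; stems with 3 vowels add -ish.
So pelin → pelnum.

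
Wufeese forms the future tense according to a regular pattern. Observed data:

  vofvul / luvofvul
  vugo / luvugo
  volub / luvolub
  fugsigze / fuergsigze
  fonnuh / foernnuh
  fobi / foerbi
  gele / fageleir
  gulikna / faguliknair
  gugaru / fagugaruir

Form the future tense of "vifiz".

luvifiz

fugsigze and gele both end in -e yet inflect differently (fuergsigze, fageleir), so the final letter is not what conditions the rule; the first letter is.
"vifiz" begins with v-. The stems beginning with v- (vofvul → luvofvul, vugo → luvugo, volub → luvolub) add the prefix lu-.
The other patterns: stems beginning with f- insert -er- after the first vowel; stems beginning with g- add fa- … -ir around the stem.
So vifiz → luvifiz.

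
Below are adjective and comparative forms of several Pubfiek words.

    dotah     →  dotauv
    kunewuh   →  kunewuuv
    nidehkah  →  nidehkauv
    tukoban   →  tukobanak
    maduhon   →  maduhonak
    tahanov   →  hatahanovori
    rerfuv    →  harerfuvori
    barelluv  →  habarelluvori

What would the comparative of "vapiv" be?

dotah and tukoban both have last vowel 'a' yet inflect differently (dotauv, tukobanak), so the last vowel is not what conditions the rule; the final letter is.
"vapiv" ends in -v. The stems ending in -v (tahanov → hatahanovori, rerfuv → harerfuvori, barelluv → habarelluvori) add ha- … -ori around the stem.
So vapiv → havapivori.

havapivori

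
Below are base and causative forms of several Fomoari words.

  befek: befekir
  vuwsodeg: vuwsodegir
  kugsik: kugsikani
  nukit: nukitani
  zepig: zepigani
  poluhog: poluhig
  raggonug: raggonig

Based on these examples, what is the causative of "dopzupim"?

dopzupimani

"dopzupim" has last vowel 'i'. The stems whose last vowel is 'i' (kugsik → kugsikani, nukit → nukitani, zepig → zepigani) add -ani.
The other patterns: stems whose last vowel is 'e' add -ir; stems whose last vowel is 'o' or 'u' change the last vowel to 'i'.
So dopzupim → dopzupimani.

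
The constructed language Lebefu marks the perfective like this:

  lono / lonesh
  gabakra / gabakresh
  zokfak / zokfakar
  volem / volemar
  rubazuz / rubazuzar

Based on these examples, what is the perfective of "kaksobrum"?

kaksobrumar

gabakra and zokfak both have last vowel 'a' yet inflect differently (gabakresh, zokfakar), so the last vowel is not what conditions the rule; whether the stem ends in a vowel or a consonant is.
"kaksobrum" ends in a consonant. The stems ending in a consonant (zokfak → zokfakar, volem → volemar, rubazuz → rubazuzar) add -ar.
So kaksobrum → kaksobrumar.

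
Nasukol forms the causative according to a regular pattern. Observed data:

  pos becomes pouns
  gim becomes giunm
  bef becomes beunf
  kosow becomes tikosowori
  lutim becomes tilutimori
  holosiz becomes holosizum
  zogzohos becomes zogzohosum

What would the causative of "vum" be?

gim and lutim both end in -m yet inflect differently (giunm, tilutimori), so the final letter is not what conditions the rule; the number of vowels is.
"vum" has 1 vowel. The stems with 1 vowel (pos → pouns, gim → giunm, bef → beunf) insert -un- after the first vowel.
The other patterns: stems with 2 vowels add ti- … -ori around the stem; stems with 3 vowels add -um.
So vum → vuunm.

vuunm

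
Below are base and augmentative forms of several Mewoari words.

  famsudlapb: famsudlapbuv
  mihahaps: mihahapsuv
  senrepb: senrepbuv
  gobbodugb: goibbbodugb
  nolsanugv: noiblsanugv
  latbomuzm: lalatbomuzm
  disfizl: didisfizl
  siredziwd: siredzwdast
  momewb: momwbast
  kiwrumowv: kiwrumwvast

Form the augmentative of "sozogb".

soibzogb

famsudlapb and gobbodugb both end in -b yet inflect differently (famsudlapbuv, goibbbodugb), so the final letter is not what conditions the rule; the second-to-last letter is.
"sozogb" has second-to-last letter 'g'. The stems whose second-to-last letter is 'g' (gobbodugb → goibbbodugb, nolsanugv → noiblsanugv) insert -ib- after the first vowel.
The other patterns: stems whose second-to-last letter is 'p' add -uv; stems whose second-to-last letter is 'z' repeat the first consonant+vowel as a prefix; stems whose second-to-last letter is 'w' delete the last vowel and add -ast.
So sozogb → soibzogb.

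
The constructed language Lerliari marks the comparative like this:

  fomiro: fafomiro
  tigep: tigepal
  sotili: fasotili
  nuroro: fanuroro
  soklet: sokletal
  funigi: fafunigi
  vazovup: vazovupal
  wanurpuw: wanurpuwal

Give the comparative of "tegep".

soklet and sotili both begin with s- yet inflect differently (sokletal, fasotili), so the first letter is not what conditions the rule; whether the stem ends in a vowel or a consonant is.
"tegep" ends in a consonant. The stems ending in a consonant (wanurpuw → wanurpuwal, soklet → sokletal, vazovup → vazovupal) add -al.
So tegep → tegepal.

tegepal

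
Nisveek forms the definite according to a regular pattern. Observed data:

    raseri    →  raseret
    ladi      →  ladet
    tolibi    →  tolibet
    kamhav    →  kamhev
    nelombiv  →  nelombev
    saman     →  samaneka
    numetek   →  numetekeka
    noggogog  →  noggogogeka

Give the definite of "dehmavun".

dehmavuneka

raseri and nelombiv both have last vowel 'i' yet inflect differently (raseret, nelombev), so the last vowel is not what conditions the rule; the final letter is.
"dehmavun" ends in -n. The one such stem in the data (saman → samaneka) adds -eka, so the same rule applies.
So dehmavun → dehmavuneka.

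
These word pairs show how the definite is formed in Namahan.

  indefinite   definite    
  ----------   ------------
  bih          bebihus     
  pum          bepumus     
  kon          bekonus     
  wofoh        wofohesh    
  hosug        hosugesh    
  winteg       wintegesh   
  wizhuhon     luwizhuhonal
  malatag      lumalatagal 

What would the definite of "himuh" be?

bih and wofoh both end in -h yet inflect differently (bebihus, wofohesh), so the final letter is not what conditions the rule; the number of vowels is.
"himuh" has 2 vowels. The stems with 2 vowels (wofoh → wofohesh, hosug → hosugesh, winteg → wintegesh) add -esh.
The other patterns: stems with 1 vowel add be- … -us around the stem; stems with 3 vowels add lu- … -al around the stem.
So himuh → himuhesh.

himuhesh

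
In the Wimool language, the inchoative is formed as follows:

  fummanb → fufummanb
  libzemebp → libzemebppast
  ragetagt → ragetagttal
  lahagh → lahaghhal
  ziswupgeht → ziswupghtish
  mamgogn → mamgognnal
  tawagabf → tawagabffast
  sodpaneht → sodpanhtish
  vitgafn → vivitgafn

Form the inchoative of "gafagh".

"gafagh" has second-to-last letter 'g'. The stems whose second-to-last letter is 'g' (mamgogn → mamgognnal, ragetagt → ragetagttal, lahagh → lahaghhal) double the final consonant and add -al.
The other patterns: stems whose second-to-last letter is 'b' double the final consonant and add -ast; stems whose second-to-last letter is 'h' delete the last vowel and add -ish; stems whose second-to-last letter is 'f' or 'n' repeat the first consonant+vowel as a prefix.
So gafagh → gafaghhal.

gafaghhal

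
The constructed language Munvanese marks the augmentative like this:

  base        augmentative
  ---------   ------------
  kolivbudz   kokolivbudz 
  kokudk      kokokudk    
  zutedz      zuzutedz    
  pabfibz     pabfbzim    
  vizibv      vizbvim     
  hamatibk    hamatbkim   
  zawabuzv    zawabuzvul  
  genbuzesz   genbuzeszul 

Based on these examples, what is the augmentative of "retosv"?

kolivbudz and pabfibz both end in -z yet inflect differently (kokolivbudz, pabfbzim), so the final letter is not what conditions the rule; the second-to-last letter is.
"retosv" has second-to-last letter 's'. The one such stem in the data (genbuzesz → genbuzeszul) adds -ul, so the same rule applies.
So retosv → retosvul.

retosvul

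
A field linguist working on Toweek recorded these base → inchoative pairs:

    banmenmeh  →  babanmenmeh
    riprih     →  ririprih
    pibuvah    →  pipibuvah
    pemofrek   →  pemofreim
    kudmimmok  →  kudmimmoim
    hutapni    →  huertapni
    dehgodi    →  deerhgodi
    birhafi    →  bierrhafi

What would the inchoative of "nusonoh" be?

nunusonoh

"nusonoh" ends in -h. The stems ending in -h (banmenmeh → babanmenmeh, riprih → ririprih, pibuvah → pipibuvah) repeat the first consonant+vowel as a prefix.
So nusonoh → nunusonoh.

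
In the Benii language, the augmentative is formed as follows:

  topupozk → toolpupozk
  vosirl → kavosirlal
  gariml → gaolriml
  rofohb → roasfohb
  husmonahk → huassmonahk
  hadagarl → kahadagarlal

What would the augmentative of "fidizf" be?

husmonahk and topupozk both end in -k yet inflect differently (huassmonahk, toolpupozk), so the final letter is not what conditions the rule; the second-to-last letter is.
"fidizf" has second-to-last letter 'z'. The one such stem in the data (topupozk → toolpupozk) inserts -ol- after the first vowel (as does gariml), so the same rule applies.
The other patterns: stems whose second-to-last letter is 'h' insert -as- after the first vowel; stems whose second-to-last letter is 'r' add ka- … -al around the stem.
So fidizf → fioldizf.

fioldizf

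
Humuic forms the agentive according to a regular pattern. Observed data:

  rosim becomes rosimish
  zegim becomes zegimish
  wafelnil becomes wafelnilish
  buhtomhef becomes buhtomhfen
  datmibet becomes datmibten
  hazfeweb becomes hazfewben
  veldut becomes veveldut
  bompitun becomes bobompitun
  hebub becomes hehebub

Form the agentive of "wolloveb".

wollovben

datmibet and veldut both end in -t yet inflect differently (datmibten, veveldut), so the final letter is not what conditions the rule; the last vowel is.
"wolloveb" has last vowel 'e'. The stems whose last vowel is 'e' (buhtomhef → buhtomhfen, datmibet → datmibten, hazfeweb → hazfewben) delete the last vowel and add -en.
So wolloveb → wollovben.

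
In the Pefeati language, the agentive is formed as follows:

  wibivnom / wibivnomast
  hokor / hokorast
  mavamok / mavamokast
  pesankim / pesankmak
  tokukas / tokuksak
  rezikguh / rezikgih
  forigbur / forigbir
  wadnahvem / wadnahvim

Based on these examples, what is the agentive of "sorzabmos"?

sorzabmosast

"sorzabmos" has last vowel 'o'. The stems whose last vowel is 'o' (wibivnom → wibivnomast, hokor → hokorast, mavamok → mavamokast) add -ast.
The other patterns: stems whose last vowel is 'a' or 'i' delete the last vowel and add -ak; stems whose last vowel is 'e' or 'u' change the last vowel to 'i'.
So sorzabmos → sorzabmosast.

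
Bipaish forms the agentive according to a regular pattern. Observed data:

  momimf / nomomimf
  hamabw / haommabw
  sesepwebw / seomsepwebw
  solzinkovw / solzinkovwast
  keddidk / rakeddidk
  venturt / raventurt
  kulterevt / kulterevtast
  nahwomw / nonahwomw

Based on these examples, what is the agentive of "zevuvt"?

"zevuvt" has second-to-last letter 'v'. The stems whose second-to-last letter is 'v' (solzinkovw → solzinkovwast, kulterevt → kulterevtast) add -ast.
The other patterns: stems whose second-to-last letter is 'm' add the prefix no-; stems whose second-to-last letter is 'b' insert -om- after the first vowel; stems whose second-to-last letter is 'd' or 'r' add the prefix ra-.
So zevuvt → zevuvtast.

zevuvtast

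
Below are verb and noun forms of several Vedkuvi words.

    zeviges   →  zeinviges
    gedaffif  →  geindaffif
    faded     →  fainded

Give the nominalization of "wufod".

wuinfod

Every pair shown (zeviges → zeinviges, gedaffif → geindaffif, faded → fainded) follows the same rule: insert -in- after the first vowel.
So wufod → wuinfod.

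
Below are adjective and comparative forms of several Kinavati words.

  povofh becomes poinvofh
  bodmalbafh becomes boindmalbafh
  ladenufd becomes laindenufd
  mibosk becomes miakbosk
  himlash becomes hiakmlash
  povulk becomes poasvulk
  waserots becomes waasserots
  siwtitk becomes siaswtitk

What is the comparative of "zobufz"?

zoinbufz

povofh and himlash both end in -h yet inflect differently (poinvofh, hiakmlash), so the final letter is not what conditions the rule; the second-to-last letter is.
"zobufz" has second-to-last letter 'f'. The stems whose second-to-last letter is 'f' (povofh → poinvofh, bodmalbafh → boindmalbafh, ladenufd → laindenufd) insert -in- after the first vowel.
The other patterns: stems whose second-to-last letter is 's' insert -ak- after the first vowel; stems whose second-to-last letter is 'l' or 't' insert -as- after the first vowel.
So zobufz → zoinbufz.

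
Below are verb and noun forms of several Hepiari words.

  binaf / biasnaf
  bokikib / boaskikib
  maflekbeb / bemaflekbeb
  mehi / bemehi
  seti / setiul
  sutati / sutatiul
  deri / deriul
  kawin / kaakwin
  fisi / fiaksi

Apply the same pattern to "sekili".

"sekili" begins with s-. The stems beginning with s- (seti → setiul, sutati → sutatiul) add -ul.
So sekili → sekiliul.

sekiliul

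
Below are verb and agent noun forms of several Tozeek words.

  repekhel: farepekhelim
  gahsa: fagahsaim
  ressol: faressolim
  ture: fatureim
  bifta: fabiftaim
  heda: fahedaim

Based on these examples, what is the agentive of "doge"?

fadogeim

Every pair shown (repekhel → farepekhelim, gahsa → fagahsaim, ressol → faressolim, …) follows the same rule: add fa- … -im around the stem.
So doge → fadogeim.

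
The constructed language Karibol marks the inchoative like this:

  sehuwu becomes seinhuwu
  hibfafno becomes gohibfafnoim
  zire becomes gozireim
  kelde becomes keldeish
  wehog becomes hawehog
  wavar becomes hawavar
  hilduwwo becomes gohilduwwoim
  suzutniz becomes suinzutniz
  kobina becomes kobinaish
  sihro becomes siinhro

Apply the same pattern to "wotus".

hawotus

"wotus" begins with w-. The stems beginning with w- (wehog → hawehog, wavar → hawavar) add the prefix ha-.
So wotus → hawotus.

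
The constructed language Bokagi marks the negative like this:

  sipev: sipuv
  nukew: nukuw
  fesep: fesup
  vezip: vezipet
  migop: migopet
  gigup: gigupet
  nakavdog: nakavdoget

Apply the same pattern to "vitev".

"vitev" has last vowel 'e'. The stems whose last vowel is 'e' (sipev → sipuv, nukew → nukuw, fesep → fesup) change the last vowel to 'u'.
The other pattern: stems whose last vowel is 'i', 'o' or 'u' add -et.
So vitev → vituv.

vituv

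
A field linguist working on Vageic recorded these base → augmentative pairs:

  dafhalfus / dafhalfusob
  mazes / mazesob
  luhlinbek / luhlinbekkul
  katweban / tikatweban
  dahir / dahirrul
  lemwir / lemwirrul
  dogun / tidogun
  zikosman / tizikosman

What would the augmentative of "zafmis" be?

zafmisob

dogun and dafhalfus both have last vowel 'u' yet inflect differently (tidogun, dafhalfusob), so the last vowel is not what conditions the rule; the final letter is.
"zafmis" ends in -s. The stems ending in -s (mazes → mazesob, dafhalfus → dafhalfusob) add -ob.
So zafmis → zafmisob.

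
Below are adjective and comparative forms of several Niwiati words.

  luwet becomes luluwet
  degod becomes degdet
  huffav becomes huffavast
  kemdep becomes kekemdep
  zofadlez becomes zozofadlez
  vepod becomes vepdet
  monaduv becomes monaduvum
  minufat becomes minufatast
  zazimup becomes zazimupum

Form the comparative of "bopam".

bopamast

luwet and minufat both end in -t yet inflect differently (luluwet, minufatast), so the final letter is not what conditions the rule; the last vowel is.
"bopam" has last vowel 'a'. The stems whose last vowel is 'a' (huffav → huffavast, minufat → minufatast) add -ast.
The other patterns: stems whose last vowel is 'o' delete the last vowel and add -et; stems whose last vowel is 'e' repeat the first consonant+vowel as a prefix; stems whose last vowel is 'u' add -um.
So bopam → bopamast.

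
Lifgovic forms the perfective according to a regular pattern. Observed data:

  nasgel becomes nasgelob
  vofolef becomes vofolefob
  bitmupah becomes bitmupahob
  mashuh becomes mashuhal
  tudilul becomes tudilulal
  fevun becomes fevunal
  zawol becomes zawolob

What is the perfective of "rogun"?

rogunal

mashuh and bitmupah both end in -h yet inflect differently (mashuhal, bitmupahob), so the final letter is not what conditions the rule; the last vowel is.
"rogun" has last vowel 'u'. The stems whose last vowel is 'u' (mashuh → mashuhal, tudilul → tudilulal, fevun → fevunal) add -al.
So rogun → rogunal.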